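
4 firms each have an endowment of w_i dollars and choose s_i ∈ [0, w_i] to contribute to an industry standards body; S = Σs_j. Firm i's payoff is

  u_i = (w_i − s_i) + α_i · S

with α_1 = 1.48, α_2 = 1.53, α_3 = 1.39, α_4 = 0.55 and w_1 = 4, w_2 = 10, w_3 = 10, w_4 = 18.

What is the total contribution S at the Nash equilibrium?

∂u_i/∂s_i = α_i − 1, so firm i contributes w_i if α_i > 1, else 0.
α_i > 1 for i ∈ {1, 2, 3}; NE contributions (4, 10, 10, 0), S = 24.

24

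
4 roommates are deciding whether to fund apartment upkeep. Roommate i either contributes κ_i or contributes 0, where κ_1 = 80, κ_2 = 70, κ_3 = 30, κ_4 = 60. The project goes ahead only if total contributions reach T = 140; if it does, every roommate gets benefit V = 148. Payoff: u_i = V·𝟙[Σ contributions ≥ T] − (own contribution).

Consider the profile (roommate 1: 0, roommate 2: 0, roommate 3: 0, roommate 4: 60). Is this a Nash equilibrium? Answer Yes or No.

Total = 60 < 140: not provided.
Roommate 1 (pledges 0, payoff 0): pledging 80 → total 140, payoff 68. Profitable deviation.

No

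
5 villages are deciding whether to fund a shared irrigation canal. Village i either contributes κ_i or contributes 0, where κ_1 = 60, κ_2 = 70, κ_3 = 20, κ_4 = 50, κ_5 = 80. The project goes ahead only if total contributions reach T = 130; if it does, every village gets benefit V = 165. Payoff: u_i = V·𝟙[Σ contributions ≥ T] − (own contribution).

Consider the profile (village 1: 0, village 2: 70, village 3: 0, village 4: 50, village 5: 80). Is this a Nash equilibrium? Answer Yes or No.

No

Total = 200 ≥ 130: provided.
Village 1 (pledges 0, payoff 165): pledging 60 → total 260, payoff 105. No gain.
Village 2 (pledges 70, payoff 95): dropping to 0 → total 130, payoff 165. Profitable deviation.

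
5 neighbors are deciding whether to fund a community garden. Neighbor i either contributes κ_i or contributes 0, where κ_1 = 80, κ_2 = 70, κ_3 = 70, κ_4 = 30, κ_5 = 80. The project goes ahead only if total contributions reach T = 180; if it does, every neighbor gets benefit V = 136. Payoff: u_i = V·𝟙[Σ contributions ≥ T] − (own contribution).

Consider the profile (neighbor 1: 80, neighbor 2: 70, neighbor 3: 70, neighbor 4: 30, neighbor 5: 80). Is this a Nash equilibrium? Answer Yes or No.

No

Total = 330 ≥ 180: provided.
Neighbor 1 (pledges 80, payoff 56): dropping to 0 → total 250, payoff 136. Profitable deviation.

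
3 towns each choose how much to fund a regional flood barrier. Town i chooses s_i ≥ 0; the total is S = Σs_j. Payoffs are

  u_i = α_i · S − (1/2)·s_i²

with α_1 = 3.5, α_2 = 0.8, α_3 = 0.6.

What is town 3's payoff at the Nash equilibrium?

2.76

Town i's FOC: ∂u_i/∂s_i = α_i − s_i = 0, so s_i* = α_i.
NE contributions = (3.5, 0.8, 0.6); S = 4.9.
u_3 = α_3·S − ½·(s_3)² = 0.6·4.9 − ½·0.6² = 2.76.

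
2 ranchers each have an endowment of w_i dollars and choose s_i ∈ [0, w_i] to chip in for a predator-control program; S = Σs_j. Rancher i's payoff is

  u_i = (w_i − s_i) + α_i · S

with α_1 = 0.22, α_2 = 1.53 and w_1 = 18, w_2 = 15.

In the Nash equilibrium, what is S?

∂u_i/∂s_i = α_i − 1, so rancher i contributes w_i if α_i > 1, else 0.
α_i > 1 for i ∈ {2}; NE contributions (0, 15), S = 15.

15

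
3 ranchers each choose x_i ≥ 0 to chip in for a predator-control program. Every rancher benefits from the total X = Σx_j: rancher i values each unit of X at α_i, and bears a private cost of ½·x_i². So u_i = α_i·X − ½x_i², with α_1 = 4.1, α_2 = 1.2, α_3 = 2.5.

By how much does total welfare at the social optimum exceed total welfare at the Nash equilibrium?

42.67

Rancher i's FOC: ∂u_i/∂x_i = α_i − x_i = 0, so x_i* = α_i.
NE contributions = (4.1, 1.2, 2.5); X = 7.8.
W^NE = (Σα)·X − ½Σα_i² = 7.8² − ½·24.5 = 48.59.
Planner sets x_i = Σα_j = 7.8 for every i, so X^SO = 3·7.8 = 23.4.
W^SO = (Σα)·X^SO − ½·3·(Σα)² = (3/2)·7.8² = 91.26.
Deadweight loss = W^SO − W^NE = 42.67.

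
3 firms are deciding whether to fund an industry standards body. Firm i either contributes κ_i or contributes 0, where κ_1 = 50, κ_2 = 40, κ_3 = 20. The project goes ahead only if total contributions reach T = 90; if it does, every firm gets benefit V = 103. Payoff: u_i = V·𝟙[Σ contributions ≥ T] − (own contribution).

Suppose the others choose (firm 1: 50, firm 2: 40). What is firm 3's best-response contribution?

Others' total = 90 ≥ 90; contributing adds cost 20 for no extra benefit.
Best response: 0.

0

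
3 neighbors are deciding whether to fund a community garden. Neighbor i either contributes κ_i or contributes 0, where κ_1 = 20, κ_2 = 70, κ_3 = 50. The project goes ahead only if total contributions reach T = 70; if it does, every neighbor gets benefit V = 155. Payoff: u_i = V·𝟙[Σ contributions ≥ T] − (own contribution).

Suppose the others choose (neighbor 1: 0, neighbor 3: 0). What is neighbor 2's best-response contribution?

70

Others' total = 0. Contributing 70 brings total to 70 ≥ 70: gain V − κ_2 = 85.
Best response: 70.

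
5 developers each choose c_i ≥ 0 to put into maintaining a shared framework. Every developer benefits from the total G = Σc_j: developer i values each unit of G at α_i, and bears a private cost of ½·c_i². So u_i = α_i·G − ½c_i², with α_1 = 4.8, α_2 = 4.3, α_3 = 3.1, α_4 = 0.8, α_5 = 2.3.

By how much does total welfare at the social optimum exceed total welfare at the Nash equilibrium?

379.67

Developer i's FOC: ∂u_i/∂c_i = α_i − c_i = 0, so c_i* = α_i.
NE contributions = (4.8, 4.3, 3.1, 0.8, 2.3); G = 15.3.
W^NE = (Σα)·G − ½Σα_i² = 15.3² − ½·57.07 = 205.555.
Planner sets c_i = Σα_j = 15.3 for every i, so G^SO = 5·15.3 = 76.5.
W^SO = (Σα)·G^SO − ½·5·(Σα)² = (5/2)·15.3² = 585.225.
Deadweight loss = W^SO − W^NE = 379.67.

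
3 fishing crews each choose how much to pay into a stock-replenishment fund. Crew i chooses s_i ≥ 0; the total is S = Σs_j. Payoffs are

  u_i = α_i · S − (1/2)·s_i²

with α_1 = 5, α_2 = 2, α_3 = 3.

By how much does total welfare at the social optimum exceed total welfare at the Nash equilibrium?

69

Crew i's FOC: ∂u_i/∂s_i = α_i − s_i = 0, so s_i* = α_i.
NE contributions = (5, 2, 3); S = 10.
W^NE = (Σα)·S − ½Σα_i² = 10² − ½·38 = 81.
Planner sets s_i = Σα_j = 10 for every i, so S^SO = 3·10 = 30.
W^SO = (Σα)·S^SO − ½·3·(Σα)² = (3/2)·10² = 150.
Deadweight loss = W^SO − W^NE = 69.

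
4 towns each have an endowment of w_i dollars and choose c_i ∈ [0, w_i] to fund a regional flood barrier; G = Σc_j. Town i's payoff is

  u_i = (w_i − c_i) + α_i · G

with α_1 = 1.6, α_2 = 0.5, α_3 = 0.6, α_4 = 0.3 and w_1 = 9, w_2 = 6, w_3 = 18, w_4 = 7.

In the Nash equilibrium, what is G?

∂u_i/∂c_i = α_i − 1, so town i contributes w_i if α_i > 1, else 0.
α_i > 1 for i ∈ {1}; NE contributions (9, 0, 0, 0), G = 9.

9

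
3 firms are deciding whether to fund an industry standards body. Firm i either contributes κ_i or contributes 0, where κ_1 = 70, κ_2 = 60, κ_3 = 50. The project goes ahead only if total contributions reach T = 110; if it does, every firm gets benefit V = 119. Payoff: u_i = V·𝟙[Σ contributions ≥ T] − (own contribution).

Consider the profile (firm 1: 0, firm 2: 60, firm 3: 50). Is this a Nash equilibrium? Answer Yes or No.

Total = 110 ≥ 110: provided.
Firm 1 (pledges 0, payoff 119): pledging 70 → total 180, payoff 49. No gain.
Firm 2 (pledges 60, payoff 59): dropping to 0 → total 50, payoff 0. No gain.
Firm 3 (pledges 50, payoff 69): dropping to 0 → total 60, payoff 0. No gain.

Yes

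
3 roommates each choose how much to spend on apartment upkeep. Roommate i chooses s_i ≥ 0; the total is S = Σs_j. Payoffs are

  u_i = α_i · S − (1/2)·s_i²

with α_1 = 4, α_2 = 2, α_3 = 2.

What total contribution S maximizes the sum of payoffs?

Planner FOC: ∂(Σu_j)/∂s_i = (Σα_j) − s_i = 0, so s_i^SO = Σα_j = 8 for every i; S^SO = 24.

24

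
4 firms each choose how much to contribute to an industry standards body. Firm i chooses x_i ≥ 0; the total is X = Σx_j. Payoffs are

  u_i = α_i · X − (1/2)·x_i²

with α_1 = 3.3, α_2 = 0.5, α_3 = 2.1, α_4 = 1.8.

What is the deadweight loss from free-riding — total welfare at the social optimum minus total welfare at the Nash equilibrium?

68.685

Firm i's FOC: ∂u_i/∂x_i = α_i − x_i = 0, so x_i* = α_i.
NE contributions = (3.3, 0.5, 2.1, 1.8); X = 7.7.
W^NE = (Σα)·X − ½Σα_i² = 7.7² − ½·18.79 = 49.895.
Planner sets x_i = Σα_j = 7.7 for every i, so X^SO = 4·7.7 = 30.8.
W^SO = (Σα)·X^SO − ½·4·(Σα)² = (4/2)·7.7² = 118.58.
Deadweight loss = W^SO − W^NE = 68.685.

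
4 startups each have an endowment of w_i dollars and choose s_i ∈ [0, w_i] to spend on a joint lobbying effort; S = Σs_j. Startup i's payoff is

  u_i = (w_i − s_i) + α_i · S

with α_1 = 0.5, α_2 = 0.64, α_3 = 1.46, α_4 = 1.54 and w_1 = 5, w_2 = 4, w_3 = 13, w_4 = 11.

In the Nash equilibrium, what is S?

24

∂u_i/∂s_i = α_i − 1, so startup i contributes w_i if α_i > 1, else 0.
α_i > 1 for i ∈ {3, 4}; NE contributions (0, 0, 13, 11), S = 24.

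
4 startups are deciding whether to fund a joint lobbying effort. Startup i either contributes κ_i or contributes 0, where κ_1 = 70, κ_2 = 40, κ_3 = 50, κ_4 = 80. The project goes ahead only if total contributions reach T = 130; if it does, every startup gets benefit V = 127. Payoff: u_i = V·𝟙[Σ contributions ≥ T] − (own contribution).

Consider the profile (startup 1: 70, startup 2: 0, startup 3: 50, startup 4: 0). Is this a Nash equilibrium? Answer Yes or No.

Total = 120 < 130: not provided.
Startup 1 (pledges 70, payoff -70): dropping to 0 → total 50, payoff 0. Profitable deviation.

No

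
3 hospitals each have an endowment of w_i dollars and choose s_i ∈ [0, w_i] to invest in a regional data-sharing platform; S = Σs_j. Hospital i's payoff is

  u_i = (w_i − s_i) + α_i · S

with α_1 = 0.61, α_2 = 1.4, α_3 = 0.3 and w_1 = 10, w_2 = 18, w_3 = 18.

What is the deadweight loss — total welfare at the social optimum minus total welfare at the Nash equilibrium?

∂u_i/∂s_i = α_i − 1, so hospital i contributes w_i if α_i > 1, else 0.
α_i > 1 for i ∈ {2}; NE contributions (0, 18, 0), S = 18.
W^NE = Σw_i − S^NE + (Σα_i)·S^NE = 46 + 1.31·18 = 69.58.
Planner: ∂(Σu_j)/∂s_i = Σα_j − 1 = 1.31 > 0, so everyone contributes w_i; S^SO = 46, W^SO = 46 + 1.31·46 = 106.26.
Deadweight loss = 36.68.

36.68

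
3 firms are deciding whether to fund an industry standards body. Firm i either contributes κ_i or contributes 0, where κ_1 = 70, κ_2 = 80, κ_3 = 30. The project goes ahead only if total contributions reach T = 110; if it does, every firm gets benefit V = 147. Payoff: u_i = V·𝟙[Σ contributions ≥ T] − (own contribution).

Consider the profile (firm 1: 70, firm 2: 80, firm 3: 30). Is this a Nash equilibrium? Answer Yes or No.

No

Total = 180 ≥ 110: provided.
Firm 1 (pledges 70, payoff 77): dropping to 0 → total 110, payoff 147. Profitable deviation.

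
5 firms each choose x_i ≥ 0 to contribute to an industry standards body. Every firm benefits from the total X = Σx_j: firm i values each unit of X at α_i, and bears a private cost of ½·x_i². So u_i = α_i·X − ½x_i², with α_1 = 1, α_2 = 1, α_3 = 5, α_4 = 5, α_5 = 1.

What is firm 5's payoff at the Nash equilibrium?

Firm i's FOC: ∂u_i/∂x_i = α_i − x_i = 0, so x_i* = α_i.
NE contributions = (1, 1, 5, 5, 1); X = 13.
u_5 = α_5·X − ½·(x_5)² = 1·13 − ½·1² = 12.5.

12.5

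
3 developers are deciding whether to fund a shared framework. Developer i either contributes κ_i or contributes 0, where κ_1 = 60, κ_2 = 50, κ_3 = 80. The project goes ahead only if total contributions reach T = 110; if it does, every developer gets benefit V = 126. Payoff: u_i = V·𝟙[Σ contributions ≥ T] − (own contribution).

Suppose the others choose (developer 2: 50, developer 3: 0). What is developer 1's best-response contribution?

Others' total = 50. Contributing 60 brings total to 110 ≥ 110: gain V − κ_1 = 66.
Best response: 60.

60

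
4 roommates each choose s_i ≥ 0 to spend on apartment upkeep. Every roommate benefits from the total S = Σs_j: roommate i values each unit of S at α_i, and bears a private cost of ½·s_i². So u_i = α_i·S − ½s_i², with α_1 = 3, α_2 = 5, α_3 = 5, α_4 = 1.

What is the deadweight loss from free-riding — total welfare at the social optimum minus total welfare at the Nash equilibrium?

226

Roommate i's FOC: ∂u_i/∂s_i = α_i − s_i = 0, so s_i* = α_i.
NE contributions = (3, 5, 5, 1); S = 14.
W^NE = (Σα)·S − ½Σα_i² = 14² − ½·60 = 166.
Planner sets s_i = Σα_j = 14 for every i, so S^SO = 4·14 = 56.
W^SO = (Σα)·S^SO − ½·4·(Σα)² = (4/2)·14² = 392.
Deadweight loss = W^SO − W^NE = 226.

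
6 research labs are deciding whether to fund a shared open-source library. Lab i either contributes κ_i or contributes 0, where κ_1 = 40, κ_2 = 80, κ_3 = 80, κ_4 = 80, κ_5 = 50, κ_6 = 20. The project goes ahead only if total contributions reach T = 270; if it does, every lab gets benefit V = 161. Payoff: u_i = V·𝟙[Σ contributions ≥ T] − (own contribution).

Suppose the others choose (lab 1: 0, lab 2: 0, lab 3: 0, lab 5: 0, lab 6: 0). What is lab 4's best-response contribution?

0

Others' total = 0. Even contributing 80 gives 80 < 270: no benefit either way.
Best response: 0.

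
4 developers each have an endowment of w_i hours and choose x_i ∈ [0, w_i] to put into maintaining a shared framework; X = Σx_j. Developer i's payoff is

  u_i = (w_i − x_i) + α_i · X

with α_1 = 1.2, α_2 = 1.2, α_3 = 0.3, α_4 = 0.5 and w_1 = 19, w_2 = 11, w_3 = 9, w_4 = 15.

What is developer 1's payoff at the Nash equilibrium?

36

∂u_i/∂x_i = α_i − 1, so developer i contributes w_i if α_i > 1, else 0.
α_i > 1 for i ∈ {1, 2}; NE contributions (19, 11, 0, 0), X = 30.
u_1 = (19 − 19) + 1.2·30 = 36.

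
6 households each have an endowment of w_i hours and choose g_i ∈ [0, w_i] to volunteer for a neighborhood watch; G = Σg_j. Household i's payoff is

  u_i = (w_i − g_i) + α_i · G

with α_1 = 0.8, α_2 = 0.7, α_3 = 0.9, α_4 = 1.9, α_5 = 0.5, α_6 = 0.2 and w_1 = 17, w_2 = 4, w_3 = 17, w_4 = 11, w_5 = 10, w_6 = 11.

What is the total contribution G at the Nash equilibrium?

11

∂u_i/∂g_i = α_i − 1, so household i contributes w_i if α_i > 1, else 0.
α_i > 1 for i ∈ {4}; NE contributions (0, 0, 0, 11, 0, 0), G = 11.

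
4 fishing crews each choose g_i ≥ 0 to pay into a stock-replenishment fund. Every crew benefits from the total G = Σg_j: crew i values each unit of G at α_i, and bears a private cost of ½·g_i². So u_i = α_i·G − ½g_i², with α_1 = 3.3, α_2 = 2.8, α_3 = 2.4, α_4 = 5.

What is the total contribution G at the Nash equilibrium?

13.5

Crew i's FOC: ∂u_i/∂g_i = α_i − g_i = 0, so g_i* = α_i.
NE contributions = (3.3, 2.8, 2.4, 5); G = 13.5.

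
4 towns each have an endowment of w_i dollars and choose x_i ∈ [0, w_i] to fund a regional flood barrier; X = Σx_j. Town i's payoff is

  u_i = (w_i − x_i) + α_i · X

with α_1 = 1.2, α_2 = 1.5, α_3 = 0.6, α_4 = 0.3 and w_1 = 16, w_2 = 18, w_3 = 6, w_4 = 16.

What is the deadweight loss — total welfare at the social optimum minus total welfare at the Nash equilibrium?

57.2

∂u_i/∂x_i = α_i − 1, so town i contributes w_i if α_i > 1, else 0.
α_i > 1 for i ∈ {1, 2}; NE contributions (16, 18, 0, 0), X = 34.
W^NE = Σw_i − X^NE + (Σα_i)·X^NE = 56 + 2.6·34 = 144.4.
Planner: ∂(Σu_j)/∂x_i = Σα_j − 1 = 2.6 > 0, so everyone contributes w_i; X^SO = 56, W^SO = 56 + 2.6·56 = 201.6.
Deadweight loss = 57.2.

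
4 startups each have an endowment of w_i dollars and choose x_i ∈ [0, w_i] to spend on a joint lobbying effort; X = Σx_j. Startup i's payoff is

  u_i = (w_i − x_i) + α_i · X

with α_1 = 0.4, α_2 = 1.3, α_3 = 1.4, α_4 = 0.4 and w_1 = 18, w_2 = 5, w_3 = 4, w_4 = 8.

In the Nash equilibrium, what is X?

9

∂u_i/∂x_i = α_i − 1, so startup i contributes w_i if α_i > 1, else 0.
α_i > 1 for i ∈ {2, 3}; NE contributions (0, 5, 4, 0), X = 9.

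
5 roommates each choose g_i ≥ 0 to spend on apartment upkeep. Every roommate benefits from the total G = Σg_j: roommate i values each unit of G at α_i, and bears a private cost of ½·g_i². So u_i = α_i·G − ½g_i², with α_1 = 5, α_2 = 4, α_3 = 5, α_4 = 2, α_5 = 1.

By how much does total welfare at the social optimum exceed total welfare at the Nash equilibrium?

Roommate i's FOC: ∂u_i/∂g_i = α_i − g_i = 0, so g_i* = α_i.
NE contributions = (5, 4, 5, 2, 1); G = 17.
W^NE = (Σα)·G − ½Σα_i² = 17² − ½·71 = 253.5.
Planner sets g_i = Σα_j = 17 for every i, so G^SO = 5·17 = 85.
W^SO = (Σα)·G^SO − ½·5·(Σα)² = (5/2)·17² = 722.5.
Deadweight loss = W^SO − W^NE = 469.

469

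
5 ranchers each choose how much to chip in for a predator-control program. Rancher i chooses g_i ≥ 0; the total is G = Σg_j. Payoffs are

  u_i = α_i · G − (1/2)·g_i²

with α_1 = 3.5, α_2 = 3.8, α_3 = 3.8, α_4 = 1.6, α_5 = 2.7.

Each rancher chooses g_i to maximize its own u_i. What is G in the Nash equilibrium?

Rancher i's FOC: ∂u_i/∂g_i = α_i − g_i = 0, so g_i* = α_i.
NE contributions = (3.5, 3.8, 3.8, 1.6, 2.7); G = 15.4.

15.4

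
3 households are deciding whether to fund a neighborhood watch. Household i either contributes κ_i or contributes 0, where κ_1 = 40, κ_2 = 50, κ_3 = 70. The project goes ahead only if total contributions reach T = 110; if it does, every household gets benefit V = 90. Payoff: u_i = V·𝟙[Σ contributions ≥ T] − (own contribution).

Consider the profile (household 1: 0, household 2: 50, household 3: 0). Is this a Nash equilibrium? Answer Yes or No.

No

Total = 50 < 110: not provided.
Household 1 (pledges 0, payoff 0): pledging 40 → total 90, payoff -40. No gain.
Household 2 (pledges 50, payoff -50): dropping to 0 → total 0, payoff 0. Profitable deviation.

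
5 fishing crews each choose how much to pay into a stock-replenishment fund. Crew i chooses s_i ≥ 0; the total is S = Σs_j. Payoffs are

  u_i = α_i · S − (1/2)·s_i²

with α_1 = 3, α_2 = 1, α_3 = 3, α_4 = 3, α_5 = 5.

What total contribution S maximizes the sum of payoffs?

75

Planner FOC: ∂(Σu_j)/∂s_i = (Σα_j) − s_i = 0, so s_i^SO = Σα_j = 15 for every i; S^SO = 75.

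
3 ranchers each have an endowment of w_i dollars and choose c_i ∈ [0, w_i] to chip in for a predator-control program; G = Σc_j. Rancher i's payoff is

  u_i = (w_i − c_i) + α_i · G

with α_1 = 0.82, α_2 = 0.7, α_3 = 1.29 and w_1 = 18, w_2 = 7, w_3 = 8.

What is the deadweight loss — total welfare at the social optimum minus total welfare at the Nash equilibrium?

45.25

∂u_i/∂c_i = α_i − 1, so rancher i contributes w_i if α_i > 1, else 0.
α_i > 1 for i ∈ {3}; NE contributions (0, 0, 8), G = 8.
W^NE = Σw_i − G^NE + (Σα_i)·G^NE = 33 + 1.81·8 = 47.48.
Planner: ∂(Σu_j)/∂c_i = Σα_j − 1 = 1.81 > 0, so everyone contributes w_i; G^SO = 33, W^SO = 33 + 1.81·33 = 92.73.
Deadweight loss = 45.25.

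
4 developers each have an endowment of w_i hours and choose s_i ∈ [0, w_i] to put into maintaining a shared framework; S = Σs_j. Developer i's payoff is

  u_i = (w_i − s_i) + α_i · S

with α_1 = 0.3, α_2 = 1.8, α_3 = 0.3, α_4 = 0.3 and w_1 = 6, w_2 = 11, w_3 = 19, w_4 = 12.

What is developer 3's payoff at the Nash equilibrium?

∂u_i/∂s_i = α_i − 1, so developer i contributes w_i if α_i > 1, else 0.
α_i > 1 for i ∈ {2}; NE contributions (0, 11, 0, 0), S = 11.
u_3 = (19 − 0) + 0.3·11 = 22.3.

22.3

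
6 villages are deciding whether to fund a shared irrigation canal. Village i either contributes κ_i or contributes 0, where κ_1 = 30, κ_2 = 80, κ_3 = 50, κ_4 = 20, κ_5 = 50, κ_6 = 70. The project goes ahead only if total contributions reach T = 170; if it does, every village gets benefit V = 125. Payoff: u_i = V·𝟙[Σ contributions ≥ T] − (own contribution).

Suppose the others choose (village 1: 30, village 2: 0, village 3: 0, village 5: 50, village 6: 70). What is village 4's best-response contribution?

Others' total = 150. Contributing 20 brings total to 170 ≥ 170: gain V − κ_4 = 105.
Best response: 20.

20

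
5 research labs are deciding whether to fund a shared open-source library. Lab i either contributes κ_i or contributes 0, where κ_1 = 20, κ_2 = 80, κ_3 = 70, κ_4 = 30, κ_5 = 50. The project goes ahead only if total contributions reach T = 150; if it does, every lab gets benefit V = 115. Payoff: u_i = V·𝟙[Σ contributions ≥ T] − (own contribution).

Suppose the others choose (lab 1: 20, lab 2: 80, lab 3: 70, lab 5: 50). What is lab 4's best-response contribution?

Others' total = 220 ≥ 150; contributing adds cost 30 for no extra benefit.
Best response: 0.

0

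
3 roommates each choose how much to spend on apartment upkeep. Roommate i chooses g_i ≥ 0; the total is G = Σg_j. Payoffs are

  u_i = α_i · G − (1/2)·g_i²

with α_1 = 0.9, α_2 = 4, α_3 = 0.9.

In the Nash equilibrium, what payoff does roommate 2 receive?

15.2

Roommate i's FOC: ∂u_i/∂g_i = α_i − g_i = 0, so g_i* = α_i.
NE contributions = (0.9, 4, 0.9); G = 5.8.
u_2 = α_2·G − ½·(g_2)² = 4·5.8 − ½·4² = 15.2.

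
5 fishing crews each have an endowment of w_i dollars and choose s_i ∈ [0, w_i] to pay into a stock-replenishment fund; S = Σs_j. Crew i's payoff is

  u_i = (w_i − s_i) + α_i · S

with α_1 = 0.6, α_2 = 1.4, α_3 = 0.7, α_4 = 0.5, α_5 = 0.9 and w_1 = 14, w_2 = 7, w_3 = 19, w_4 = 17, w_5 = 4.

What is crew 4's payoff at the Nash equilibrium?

∂u_i/∂s_i = α_i − 1, so crew i contributes w_i if α_i > 1, else 0.
α_i > 1 for i ∈ {2}; NE contributions (0, 7, 0, 0, 0), S = 7.
u_4 = (17 − 0) + 0.5·7 = 20.5.

20.5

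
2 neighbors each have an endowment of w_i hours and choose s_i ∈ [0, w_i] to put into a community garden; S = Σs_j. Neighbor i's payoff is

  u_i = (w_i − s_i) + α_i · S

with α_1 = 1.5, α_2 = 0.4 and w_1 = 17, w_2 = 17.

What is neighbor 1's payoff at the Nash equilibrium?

25.5

∂u_i/∂s_i = α_i − 1, so neighbor i contributes w_i if α_i > 1, else 0.
α_i > 1 for i ∈ {1}; NE contributions (17, 0), S = 17.
u_1 = (17 − 17) + 1.5·17 = 25.5.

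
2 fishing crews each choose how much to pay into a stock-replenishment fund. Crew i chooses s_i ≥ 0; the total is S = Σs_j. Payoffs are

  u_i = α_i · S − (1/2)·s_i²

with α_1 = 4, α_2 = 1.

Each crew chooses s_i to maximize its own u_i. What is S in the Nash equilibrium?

Crew i's FOC: ∂u_i/∂s_i = α_i − s_i = 0, so s_i* = α_i.
NE contributions = (4, 1); S = 5.

5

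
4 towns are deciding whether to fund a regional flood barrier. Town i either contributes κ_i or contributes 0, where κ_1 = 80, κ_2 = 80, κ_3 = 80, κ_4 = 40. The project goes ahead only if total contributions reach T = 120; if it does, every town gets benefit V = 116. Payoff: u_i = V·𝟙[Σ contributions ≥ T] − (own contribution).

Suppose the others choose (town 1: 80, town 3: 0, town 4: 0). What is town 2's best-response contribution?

80

Others' total = 80. Contributing 80 brings total to 160 ≥ 120: gain V − κ_2 = 36.
Best response: 80.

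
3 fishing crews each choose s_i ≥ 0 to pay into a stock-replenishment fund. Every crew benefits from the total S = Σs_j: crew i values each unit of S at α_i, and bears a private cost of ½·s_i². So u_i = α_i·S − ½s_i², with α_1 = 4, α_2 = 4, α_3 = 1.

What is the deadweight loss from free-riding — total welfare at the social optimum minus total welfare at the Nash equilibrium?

Crew i's FOC: ∂u_i/∂s_i = α_i − s_i = 0, so s_i* = α_i.
NE contributions = (4, 4, 1); S = 9.
W^NE = (Σα)·S − ½Σα_i² = 9² − ½·33 = 64.5.
Planner sets s_i = Σα_j = 9 for every i, so S^SO = 3·9 = 27.
W^SO = (Σα)·S^SO − ½·3·(Σα)² = (3/2)·9² = 121.5.
Deadweight loss = W^SO − W^NE = 57.

57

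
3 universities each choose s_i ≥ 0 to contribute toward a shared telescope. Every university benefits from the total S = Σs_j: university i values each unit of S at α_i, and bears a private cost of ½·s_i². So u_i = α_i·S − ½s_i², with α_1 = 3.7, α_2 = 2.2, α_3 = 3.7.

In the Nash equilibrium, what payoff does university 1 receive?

University i's FOC: ∂u_i/∂s_i = α_i − s_i = 0, so s_i* = α_i.
NE contributions = (3.7, 2.2, 3.7); S = 9.6.
u_1 = α_1·S − ½·(s_1)² = 3.7·9.6 − ½·3.7² = 28.675.

28.675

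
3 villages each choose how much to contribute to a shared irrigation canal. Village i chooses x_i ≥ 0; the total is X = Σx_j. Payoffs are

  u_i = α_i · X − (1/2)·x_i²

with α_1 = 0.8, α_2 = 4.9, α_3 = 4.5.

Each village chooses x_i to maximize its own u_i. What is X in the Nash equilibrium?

Village i's FOC: ∂u_i/∂x_i = α_i − x_i = 0, so x_i* = α_i.
NE contributions = (0.8, 4.9, 4.5); X = 10.2.

10.2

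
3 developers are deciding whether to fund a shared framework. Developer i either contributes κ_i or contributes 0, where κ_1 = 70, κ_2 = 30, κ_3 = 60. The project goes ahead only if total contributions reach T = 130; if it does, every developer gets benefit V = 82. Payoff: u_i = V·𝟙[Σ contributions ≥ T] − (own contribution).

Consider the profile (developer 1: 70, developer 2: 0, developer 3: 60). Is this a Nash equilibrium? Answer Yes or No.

Total = 130 ≥ 130: provided.
Developer 1 (pledges 70, payoff 12): dropping to 0 → total 60, payoff 0. No gain.
Developer 2 (pledges 0, payoff 82): pledging 30 → total 160, payoff 52. No gain.
Developer 3 (pledges 60, payoff 22): dropping to 0 → total 70, payoff 0. No gain.

Yes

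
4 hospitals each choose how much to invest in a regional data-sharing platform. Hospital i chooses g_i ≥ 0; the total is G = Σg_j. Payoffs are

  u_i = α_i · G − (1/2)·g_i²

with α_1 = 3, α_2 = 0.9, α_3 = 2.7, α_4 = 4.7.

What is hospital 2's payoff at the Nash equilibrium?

9.765

Hospital i's FOC: ∂u_i/∂g_i = α_i − g_i = 0, so g_i* = α_i.
NE contributions = (3, 0.9, 2.7, 4.7); G = 11.3.
u_2 = α_2·G − ½·(g_2)² = 0.9·11.3 − ½·0.9² = 9.765.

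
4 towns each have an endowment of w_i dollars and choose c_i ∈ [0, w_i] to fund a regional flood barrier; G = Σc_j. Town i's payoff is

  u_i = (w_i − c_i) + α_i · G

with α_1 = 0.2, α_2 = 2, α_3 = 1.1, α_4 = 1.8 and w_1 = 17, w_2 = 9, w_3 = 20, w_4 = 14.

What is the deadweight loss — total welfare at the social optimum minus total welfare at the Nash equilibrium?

69.7

∂u_i/∂c_i = α_i − 1, so town i contributes w_i if α_i > 1, else 0.
α_i > 1 for i ∈ {2, 3, 4}; NE contributions (0, 9, 20, 14), G = 43.
W^NE = Σw_i − G^NE + (Σα_i)·G^NE = 60 + 4.1·43 = 236.3.
Planner: ∂(Σu_j)/∂c_i = Σα_j − 1 = 4.1 > 0, so everyone contributes w_i; G^SO = 60, W^SO = 60 + 4.1·60 = 306.
Deadweight loss = 69.7.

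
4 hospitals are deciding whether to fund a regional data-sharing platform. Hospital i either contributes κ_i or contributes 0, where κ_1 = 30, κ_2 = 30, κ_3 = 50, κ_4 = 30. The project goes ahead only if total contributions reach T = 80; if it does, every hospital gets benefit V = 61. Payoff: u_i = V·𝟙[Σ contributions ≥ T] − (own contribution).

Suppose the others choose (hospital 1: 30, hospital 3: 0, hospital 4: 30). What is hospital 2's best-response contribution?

30

Others' total = 60. Contributing 30 brings total to 90 ≥ 80: gain V − κ_2 = 31.
Best response: 30.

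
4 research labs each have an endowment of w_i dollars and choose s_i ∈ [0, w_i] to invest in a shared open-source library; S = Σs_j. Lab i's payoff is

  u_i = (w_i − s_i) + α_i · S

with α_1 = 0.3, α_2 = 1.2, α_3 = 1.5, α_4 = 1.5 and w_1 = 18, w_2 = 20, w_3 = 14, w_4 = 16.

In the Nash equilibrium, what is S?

50

∂u_i/∂s_i = α_i − 1, so lab i contributes w_i if α_i > 1, else 0.
α_i > 1 for i ∈ {2, 3, 4}; NE contributions (0, 20, 14, 16), S = 50.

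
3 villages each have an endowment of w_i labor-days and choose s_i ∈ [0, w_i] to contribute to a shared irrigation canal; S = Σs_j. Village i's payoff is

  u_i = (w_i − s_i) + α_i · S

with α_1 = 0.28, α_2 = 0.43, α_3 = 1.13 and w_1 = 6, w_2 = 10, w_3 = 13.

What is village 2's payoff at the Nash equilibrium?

∂u_i/∂s_i = α_i − 1, so village i contributes w_i if α_i > 1, else 0.
α_i > 1 for i ∈ {3}; NE contributions (0, 0, 13), S = 13.
u_2 = (10 − 0) + 0.43·13 = 15.59.

15.59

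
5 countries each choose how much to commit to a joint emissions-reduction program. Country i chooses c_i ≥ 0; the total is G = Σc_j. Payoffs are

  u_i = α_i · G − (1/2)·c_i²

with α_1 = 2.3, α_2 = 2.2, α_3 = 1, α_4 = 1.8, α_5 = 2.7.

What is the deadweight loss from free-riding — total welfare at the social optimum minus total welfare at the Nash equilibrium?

160.83

Country i's FOC: ∂u_i/∂c_i = α_i − c_i = 0, so c_i* = α_i.
NE contributions = (2.3, 2.2, 1, 1.8, 2.7); G = 10.
W^NE = (Σα)·G − ½Σα_i² = 10² − ½·21.66 = 89.17.
Planner sets c_i = Σα_j = 10 for every i, so G^SO = 5·10 = 50.
W^SO = (Σα)·G^SO − ½·5·(Σα)² = (5/2)·10² = 250.
Deadweight loss = W^SO − W^NE = 160.83.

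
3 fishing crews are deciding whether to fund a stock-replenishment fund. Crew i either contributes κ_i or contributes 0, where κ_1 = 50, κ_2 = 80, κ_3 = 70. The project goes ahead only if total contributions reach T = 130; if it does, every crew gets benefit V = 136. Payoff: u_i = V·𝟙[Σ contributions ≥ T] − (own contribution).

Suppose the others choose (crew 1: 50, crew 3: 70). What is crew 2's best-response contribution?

80

Others' total = 120. Contributing 80 brings total to 200 ≥ 130: gain V − κ_2 = 56.
Best response: 80.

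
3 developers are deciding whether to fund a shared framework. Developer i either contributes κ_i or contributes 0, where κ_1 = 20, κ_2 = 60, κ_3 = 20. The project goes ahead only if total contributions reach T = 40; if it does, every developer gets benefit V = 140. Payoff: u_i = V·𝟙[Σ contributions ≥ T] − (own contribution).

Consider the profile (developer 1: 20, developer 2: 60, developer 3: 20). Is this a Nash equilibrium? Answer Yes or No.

Total = 100 ≥ 40: provided.
Developer 1 (pledges 20, payoff 120): dropping to 0 → total 80, payoff 140. Profitable deviation.

No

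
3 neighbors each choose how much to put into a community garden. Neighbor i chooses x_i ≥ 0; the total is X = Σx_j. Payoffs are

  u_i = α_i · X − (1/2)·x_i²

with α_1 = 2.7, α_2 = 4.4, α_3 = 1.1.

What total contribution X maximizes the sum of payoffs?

24.6

Planner FOC: ∂(Σu_j)/∂x_i = (Σα_j) − x_i = 0, so x_i^SO = Σα_j = 8.2 for every i; X^SO = 24.6.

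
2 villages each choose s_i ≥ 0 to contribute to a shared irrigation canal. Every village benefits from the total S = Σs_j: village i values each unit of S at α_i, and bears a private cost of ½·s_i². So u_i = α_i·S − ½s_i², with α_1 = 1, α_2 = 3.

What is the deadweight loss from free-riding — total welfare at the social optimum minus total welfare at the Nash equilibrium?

5

Village i's FOC: ∂u_i/∂s_i = α_i − s_i = 0, so s_i* = α_i.
NE contributions = (1, 3); S = 4.
W^NE = (Σα)·S − ½Σα_i² = 4² − ½·10 = 11.
Planner sets s_i = Σα_j = 4 for every i, so S^SO = 2·4 = 8.
W^SO = (Σα)·S^SO − ½·2·(Σα)² = (2/2)·4² = 16.
Deadweight loss = W^SO − W^NE = 5.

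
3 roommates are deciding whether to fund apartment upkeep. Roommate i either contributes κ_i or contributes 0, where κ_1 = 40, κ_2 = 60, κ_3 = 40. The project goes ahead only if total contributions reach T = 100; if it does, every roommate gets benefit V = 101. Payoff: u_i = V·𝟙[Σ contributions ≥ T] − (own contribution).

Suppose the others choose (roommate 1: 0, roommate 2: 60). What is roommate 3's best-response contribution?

40

Others' total = 60. Contributing 40 brings total to 100 ≥ 100: gain V − κ_3 = 61.
Best response: 40.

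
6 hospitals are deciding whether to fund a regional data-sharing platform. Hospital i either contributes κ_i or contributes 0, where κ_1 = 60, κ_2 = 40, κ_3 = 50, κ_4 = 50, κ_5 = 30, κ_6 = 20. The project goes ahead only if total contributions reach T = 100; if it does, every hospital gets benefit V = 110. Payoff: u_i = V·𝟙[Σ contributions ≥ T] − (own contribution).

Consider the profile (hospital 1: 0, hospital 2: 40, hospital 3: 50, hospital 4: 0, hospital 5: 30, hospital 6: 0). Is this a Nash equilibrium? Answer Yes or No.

Total = 120 ≥ 100: provided.
Hospital 1 (pledges 0, payoff 110): pledging 60 → total 180, payoff 50. No gain.
Hospital 2 (pledges 40, payoff 70): dropping to 0 → total 80, payoff 0. No gain.
Hospital 3 (pledges 50, payoff 60): dropping to 0 → total 70, payoff 0. No gain.
Hospital 4 (pledges 0, payoff 110): pledging 50 → total 170, payoff 60. No gain.
Hospital 5 (pledges 30, payoff 80): dropping to 0 → total 90, payoff 0. No gain.
Hospital 6 (pledges 0, payoff 110): pledging 20 → total 140, payoff 90. No gain.

Yes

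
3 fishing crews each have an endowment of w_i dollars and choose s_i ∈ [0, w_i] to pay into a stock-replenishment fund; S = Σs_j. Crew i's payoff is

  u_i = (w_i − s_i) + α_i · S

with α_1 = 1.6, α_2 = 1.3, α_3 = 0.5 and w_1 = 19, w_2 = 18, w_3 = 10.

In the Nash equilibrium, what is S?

∂u_i/∂s_i = α_i − 1, so crew i contributes w_i if α_i > 1, else 0.
α_i > 1 for i ∈ {1, 2}; NE contributions (19, 18, 0), S = 37.

37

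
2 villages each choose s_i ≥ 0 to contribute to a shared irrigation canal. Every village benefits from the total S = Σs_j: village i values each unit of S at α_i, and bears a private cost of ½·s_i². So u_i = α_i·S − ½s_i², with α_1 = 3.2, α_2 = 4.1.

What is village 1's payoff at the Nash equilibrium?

Village i's FOC: ∂u_i/∂s_i = α_i − s_i = 0, so s_i* = α_i.
NE contributions = (3.2, 4.1); S = 7.3.
u_1 = α_1·S − ½·(s_1)² = 3.2·7.3 − ½·3.2² = 18.24.

18.24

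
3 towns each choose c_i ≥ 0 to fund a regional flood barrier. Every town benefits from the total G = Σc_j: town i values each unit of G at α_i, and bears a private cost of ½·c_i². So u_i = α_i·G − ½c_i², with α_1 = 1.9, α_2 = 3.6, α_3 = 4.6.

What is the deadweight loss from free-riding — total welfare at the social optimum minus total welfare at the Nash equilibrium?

Town i's FOC: ∂u_i/∂c_i = α_i − c_i = 0, so c_i* = α_i.
NE contributions = (1.9, 3.6, 4.6); G = 10.1.
W^NE = (Σα)·G − ½Σα_i² = 10.1² − ½·37.73 = 83.145.
Planner sets c_i = Σα_j = 10.1 for every i, so G^SO = 3·10.1 = 30.3.
W^SO = (Σα)·G^SO − ½·3·(Σα)² = (3/2)·10.1² = 153.015.
Deadweight loss = W^SO − W^NE = 69.87.

69.87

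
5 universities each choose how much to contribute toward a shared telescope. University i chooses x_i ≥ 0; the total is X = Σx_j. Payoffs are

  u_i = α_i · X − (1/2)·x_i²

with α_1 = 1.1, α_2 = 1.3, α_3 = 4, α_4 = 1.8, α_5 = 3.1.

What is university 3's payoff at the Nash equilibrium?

University i's FOC: ∂u_i/∂x_i = α_i − x_i = 0, so x_i* = α_i.
NE contributions = (1.1, 1.3, 4, 1.8, 3.1); X = 11.3.
u_3 = α_3·X − ½·(x_3)² = 4·11.3 − ½·4² = 37.2.

37.2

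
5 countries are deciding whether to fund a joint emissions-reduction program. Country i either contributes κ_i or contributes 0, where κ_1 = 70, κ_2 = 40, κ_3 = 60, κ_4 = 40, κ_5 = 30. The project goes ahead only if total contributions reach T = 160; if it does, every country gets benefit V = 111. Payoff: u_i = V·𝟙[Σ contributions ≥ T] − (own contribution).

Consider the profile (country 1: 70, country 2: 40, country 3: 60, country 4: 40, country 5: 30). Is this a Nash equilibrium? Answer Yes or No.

Total = 240 ≥ 160: provided.
Country 1 (pledges 70, payoff 41): dropping to 0 → total 170, payoff 111. Profitable deviation.

No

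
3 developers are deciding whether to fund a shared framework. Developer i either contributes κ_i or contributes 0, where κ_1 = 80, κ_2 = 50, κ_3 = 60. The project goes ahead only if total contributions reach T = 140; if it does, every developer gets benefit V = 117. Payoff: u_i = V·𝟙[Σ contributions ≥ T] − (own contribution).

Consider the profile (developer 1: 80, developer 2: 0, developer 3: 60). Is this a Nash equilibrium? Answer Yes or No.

Total = 140 ≥ 140: provided.
Developer 1 (pledges 80, payoff 37): dropping to 0 → total 60, payoff 0. No gain.
Developer 2 (pledges 0, payoff 117): pledging 50 → total 190, payoff 67. No gain.
Developer 3 (pledges 60, payoff 57): dropping to 0 → total 80, payoff 0. No gain.

Yes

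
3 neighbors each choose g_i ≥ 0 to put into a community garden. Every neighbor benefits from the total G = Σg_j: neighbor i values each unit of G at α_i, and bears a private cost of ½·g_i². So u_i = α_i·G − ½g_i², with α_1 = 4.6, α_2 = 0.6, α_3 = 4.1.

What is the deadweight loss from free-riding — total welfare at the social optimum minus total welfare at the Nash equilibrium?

62.41

Neighbor i's FOC: ∂u_i/∂g_i = α_i − g_i = 0, so g_i* = α_i.
NE contributions = (4.6, 0.6, 4.1); G = 9.3.
W^NE = (Σα)·G − ½Σα_i² = 9.3² − ½·38.33 = 67.325.
Planner sets g_i = Σα_j = 9.3 for every i, so G^SO = 3·9.3 = 27.9.
W^SO = (Σα)·G^SO − ½·3·(Σα)² = (3/2)·9.3² = 129.735.
Deadweight loss = W^SO − W^NE = 62.41.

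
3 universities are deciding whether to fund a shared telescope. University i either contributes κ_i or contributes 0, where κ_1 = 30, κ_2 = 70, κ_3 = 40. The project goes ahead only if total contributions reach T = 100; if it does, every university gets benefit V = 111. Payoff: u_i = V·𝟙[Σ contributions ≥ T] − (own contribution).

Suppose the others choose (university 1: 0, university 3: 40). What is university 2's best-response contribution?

70

Others' total = 40. Contributing 70 brings total to 110 ≥ 100: gain V − κ_2 = 41.
Best response: 70.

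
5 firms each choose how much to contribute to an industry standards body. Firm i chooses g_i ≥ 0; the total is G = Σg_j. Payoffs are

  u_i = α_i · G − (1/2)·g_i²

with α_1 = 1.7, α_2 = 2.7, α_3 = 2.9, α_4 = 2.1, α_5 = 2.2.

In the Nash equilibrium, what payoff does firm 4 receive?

22.155

Firm i's FOC: ∂u_i/∂g_i = α_i − g_i = 0, so g_i* = α_i.
NE contributions = (1.7, 2.7, 2.9, 2.1, 2.2); G = 11.6.
u_4 = α_4·G − ½·(g_4)² = 2.1·11.6 − ½·2.1² = 22.155.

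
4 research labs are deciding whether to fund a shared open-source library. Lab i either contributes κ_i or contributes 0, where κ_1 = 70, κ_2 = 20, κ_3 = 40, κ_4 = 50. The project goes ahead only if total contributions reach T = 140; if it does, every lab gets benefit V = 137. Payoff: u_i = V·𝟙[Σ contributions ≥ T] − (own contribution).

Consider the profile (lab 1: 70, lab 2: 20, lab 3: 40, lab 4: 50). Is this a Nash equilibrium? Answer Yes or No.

No

Total = 180 ≥ 140: provided.
Lab 1 (pledges 70, payoff 67): dropping to 0 → total 110, payoff 0. No gain.
Lab 2 (pledges 20, payoff 117): dropping to 0 → total 160, payoff 137. Profitable deviation.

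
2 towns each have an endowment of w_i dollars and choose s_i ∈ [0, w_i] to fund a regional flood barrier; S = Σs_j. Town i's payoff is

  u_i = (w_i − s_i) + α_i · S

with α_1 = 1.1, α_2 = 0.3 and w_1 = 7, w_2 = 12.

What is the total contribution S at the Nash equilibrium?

∂u_i/∂s_i = α_i − 1, so town i contributes w_i if α_i > 1, else 0.
α_i > 1 for i ∈ {1}; NE contributions (7, 0), S = 7.

7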